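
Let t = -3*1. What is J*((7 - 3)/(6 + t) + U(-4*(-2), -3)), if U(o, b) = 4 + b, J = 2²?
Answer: 28/3 ≈ 9.3333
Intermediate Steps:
t = -3
J = 4
J*((7 - 3)/(6 + t) + U(-4*(-2), -3)) = 4*((7 - 3)/(6 - 3) + (4 - 3)) = 4*(4/3 + 1) = 4*(7/3) = 28/3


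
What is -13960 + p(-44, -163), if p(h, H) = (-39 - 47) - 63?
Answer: -14109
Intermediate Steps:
p(h, H) = -149 (p(h, H) = -86 - 63 = -149)
-13960 + p(-44, -163) = -13960 - 149 = -14109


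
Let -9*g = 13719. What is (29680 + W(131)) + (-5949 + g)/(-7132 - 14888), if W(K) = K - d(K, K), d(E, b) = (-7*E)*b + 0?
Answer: 495246335/3303 ≈ 1.4994e+5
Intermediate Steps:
g = -4573/3 (g = -1/9*13719 = -4573/3 ≈ -1524.3)
d(E, b) = -7*E*b (d(E, b) = -7*E*b + 0 = -7*E*b)
W(K) = K + 7*K**2 (W(K) = K - (-7)*K*K = K - (-7)*K**2 = K + 7*K**2)
(29680 + W(131)) + (-5949 + g)/(-7132 - 14888) = (29680 + 131*(1 + 7*131)) + (-5949 - 4573/3)/(-7132 - 14888) = (29680 + 131*(1 + 917)) - 22420/3/(-22020) = (29680 + 131*918) - 22420/3*(-1/22020) = (29680 + 120258) + 1121/3303 = 149938 + 1121/3303 = 495246335/3303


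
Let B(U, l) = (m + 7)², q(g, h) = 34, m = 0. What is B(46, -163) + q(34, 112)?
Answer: 83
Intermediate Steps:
B(U, l) = 49 (B(U, l) = (0 + 7)² = 7² = 49)
B(46, -163) + q(34, 112) = 49 + 34 = 83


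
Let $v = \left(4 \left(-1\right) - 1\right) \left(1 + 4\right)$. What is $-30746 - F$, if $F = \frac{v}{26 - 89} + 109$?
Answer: $- \frac{1943890}{63} \approx -30855.0$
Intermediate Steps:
$v = -25$ ($v = \left(-4 - 1\right) 5 = \left(-5\right) 5 = -25$)
$F = \frac{6892}{63}$ ($F = - \frac{25}{26 - 89} + 109 = - \frac{25}{-63} + 109 = \left(-25\right) \left(- \frac{1}{63}\right) + 109 = \frac{25}{63} + 109 = \frac{6892}{63} \approx 109.4$)
$-30746 - F = -30746 - \frac{6892}{63} = - \frac{1943890}{63}$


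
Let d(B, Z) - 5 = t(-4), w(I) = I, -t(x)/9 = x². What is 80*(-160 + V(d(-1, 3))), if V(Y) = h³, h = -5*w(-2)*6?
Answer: 17267200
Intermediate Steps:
t(x) = -9*x²
h = 60 (h = -5*(-2)*6 = 10*6 = 60)
d(B, Z) = -139 (d(B, Z) = 5 - 9*(-4)² = 5 - 9*16 = 5 - 144 = -139)
V(Y) = 216000 (V(Y) = 60³ = 216000)
80*(-160 + V(d(-1, 3))) = 80*(-160 + 216000) = 80*215840 = 17267200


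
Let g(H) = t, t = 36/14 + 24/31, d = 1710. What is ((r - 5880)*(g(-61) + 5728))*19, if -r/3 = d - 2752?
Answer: -65077950852/217 ≈ -2.9990e+8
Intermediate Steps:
t = 726/217 (t = 36*(1/14) + 24*(1/31) = 18/7 + 24/31 = 726/217 ≈ 3.3456)
r = 3126 (r = -3*(1710 - 2752) = -3*(-1042) = 3126)
g(H) = 726/217
((r - 5880)*(g(-61) + 5728))*19 = ((3126 - 5880)*(726/217 + 5728))*19 = -2754*1243702/217*19 = -3425155308/217*19 = -65077950852/217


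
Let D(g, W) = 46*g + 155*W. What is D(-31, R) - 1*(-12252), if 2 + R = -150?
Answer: -12734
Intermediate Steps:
R = -152 (R = -2 - 150 = -152)
D(-31, R) - 1*(-12252) = (46*(-31) + 155*(-152)) - 1*(-12252) = (-1426 - 23560) + 12252 = -24986 + 12252 = -12734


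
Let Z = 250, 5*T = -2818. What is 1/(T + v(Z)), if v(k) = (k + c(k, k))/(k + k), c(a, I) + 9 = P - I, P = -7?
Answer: -125/70454 ≈ -0.0017742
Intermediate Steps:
T = -2818/5 (T = (1/5)*(-2818) = -2818/5 ≈ -563.60)
c(a, I) = -16 - I (c(a, I) = -9 + (-7 - I) = -16 - I)
v(k) = -8/k (v(k) = (k + (-16 - k))/(k + k) = -16*1/(2*k) = -8/k)
1/(T + v(Z)) = 1/(-2818/5 - 8/250) = 1/(-2818/5 - 8*1/250) = 1/(-2818/5 - 4/125) = 1/(-70454/125) = -125/70454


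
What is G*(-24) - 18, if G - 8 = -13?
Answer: 102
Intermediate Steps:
G = -5 (G = 8 - 13 = -5)
G*(-24) - 18 = -5*(-24) - 18 = 120 - 18 = 102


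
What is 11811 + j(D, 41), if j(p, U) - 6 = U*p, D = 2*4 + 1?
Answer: 12186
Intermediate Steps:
D = 9 (D = 8 + 1 = 9)
j(p, U) = 6 + U*p
11811 + j(D, 41) = 11811 + (6 + 41*9) = 11811 + (6 + 369) = 11811 + 375 = 12186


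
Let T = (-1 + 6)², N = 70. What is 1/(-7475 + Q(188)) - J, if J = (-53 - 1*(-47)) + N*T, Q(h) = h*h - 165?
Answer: -48315775/27704 ≈ -1744.0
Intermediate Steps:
T = 25 (T = 5² = 25)
Q(h) = -165 + h² (Q(h) = h² - 165 = -165 + h²)
J = 1744 (J = (-53 - 1*(-47)) + 70*25 = (-53 + 47) + 1750 = -6 + 1750 = 1744)
1/(-7475 + Q(188)) - J = 1/(-7475 + (-165 + 188²)) - 1*1744 = 1/(-7475 + (-165 + 35344)) - 1744 = 1/(-7475 + 35179) - 1744 = 1/27704 - 1744 = -48315775/27704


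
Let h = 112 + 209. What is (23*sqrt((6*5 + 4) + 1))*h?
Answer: 7383*sqrt(35) ≈ 43678.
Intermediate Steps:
h = 321
(23*sqrt((6*5 + 4) + 1))*h = (23*sqrt((6*5 + 4) + 1))*321 = (23*sqrt((30 + 4) + 1))*321 = (23*sqrt(34 + 1))*321 = (23*sqrt(35))*321 = 7383*sqrt(35)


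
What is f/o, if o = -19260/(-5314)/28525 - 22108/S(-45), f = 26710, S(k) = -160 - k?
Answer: 4656063895525/33511737547 ≈ 138.94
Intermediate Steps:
o = 67023475094/348638255 (o = -19260/(-5314)/28525 - 22108/(-160 - 1*(-45)) = -19260*(-1/5314)*(1/28525) - 22108/(-160 + 45) = (9630/2657)*(1/28525) - 22108/(-115) = 1926/15158185 - 22108*(-1/115) = 1926/15158185 + 22108/115 = 67023475094/348638255 ≈ 192.24)
f/o = 26710/(67023475094/348638255) = 26710*(348638255/67023475094) = 4656063895525/33511737547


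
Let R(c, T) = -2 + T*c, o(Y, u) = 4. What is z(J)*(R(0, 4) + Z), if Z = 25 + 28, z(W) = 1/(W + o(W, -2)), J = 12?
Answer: 51/16 ≈ 3.1875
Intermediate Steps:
z(W) = 1/(4 + W) (z(W) = 1/(W + 4) = 1/(4 + W))
Z = 53
z(J)*(R(0, 4) + Z) = ((-2 + 4*0) + 53)/(4 + 12) = ((-2 + 0) + 53)/16 = (-2 + 53)/16 = (1/16)*51 = 51/16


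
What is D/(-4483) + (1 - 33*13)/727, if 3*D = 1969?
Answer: -7187635/9777423 ≈ -0.73513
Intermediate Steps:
D = 1969/3 (D = (⅓)*1969 = 1969/3 ≈ 656.33)
D/(-4483) + (1 - 33*13)/727 = (1969/3)/(-4483) + (1 - 33*13)/727 = (1969/3)*(-1/4483) + (1 - 429)*(1/727) = -1969/13449 - 428*1/727 = -1969/13449 - 428/727 = -7187635/9777423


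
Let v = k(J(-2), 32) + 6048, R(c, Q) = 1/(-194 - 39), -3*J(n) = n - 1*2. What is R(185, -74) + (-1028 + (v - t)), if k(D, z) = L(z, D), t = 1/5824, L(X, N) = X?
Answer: 6855517527/1356992 ≈ 5052.0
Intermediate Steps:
J(n) = ⅔ - n/3 (J(n) = -(n - 1*2)/3 = -(n - 2)/3 = -(-2 + n)/3 = ⅔ - n/3)
t = 1/5824 ≈ 0.00017170
k(D, z) = z
R(c, Q) = -1/233 (R(c, Q) = 1/(-233) = -1/233)
v = 6080 (v = 32 + 6048 = 6080)
R(185, -74) + (-1028 + (v - t)) = -1/233 + (-1028 + (6080 - 1*1/5824)) = -1/233 + (-1028 + (6080 - 1/5824)) = -1/233 + (-1028 + 35409919/5824) = -1/233 + 29422847/5824 = 6855517527/1356992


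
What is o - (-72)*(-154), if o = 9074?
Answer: -2014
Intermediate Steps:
o - (-72)*(-154) = 9074 - (-72)*(-154) = 9074 - 1*11088 = 9074 - 11088 = -2014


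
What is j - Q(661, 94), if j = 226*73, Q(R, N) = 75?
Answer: 16423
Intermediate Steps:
j = 16498
j - Q(661, 94) = 16498 - 1*75 = 16498 - 75 = 16423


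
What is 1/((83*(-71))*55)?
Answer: -1/324115 ≈ -3.0853e-6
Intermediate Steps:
1/((83*(-71))*55) = 1/(-5893*55) = 1/(-324115) = -1/324115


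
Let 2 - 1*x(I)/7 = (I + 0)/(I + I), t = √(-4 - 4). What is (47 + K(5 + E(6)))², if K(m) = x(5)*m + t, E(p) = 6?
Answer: 105593/4 + 650*I*√2 ≈ 26398.0 + 919.24*I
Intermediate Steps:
t = 2*I*√2 (t = √(-8) = 2*I*√2 ≈ 2.8284*I)
x(I) = 21/2 (x(I) = 14 - 7*(I + 0)/(I + I) = 14 - 7*I/(2*I) = 14 - 7*I*1/(2*I) = 14 - 7*½ = 14 - 7/2 = 21/2)
K(m) = 21*m/2 + 2*I*√2
(47 + K(5 + E(6)))² = (47 + (21*(5 + 6)/2 + 2*I*√2))² = (47 + ((21/2)*11 + 2*I*√2))² = (47 + (231/2 + 2*I*√2))² = (325/2 + 2*I*√2)²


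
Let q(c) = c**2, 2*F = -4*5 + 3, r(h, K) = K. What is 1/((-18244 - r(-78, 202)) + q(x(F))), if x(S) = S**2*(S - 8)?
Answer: 64/89773825 ≈ 7.1290e-7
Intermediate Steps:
F = -17/2 (F = (-4*5 + 3)/2 = (-20 + 3)/2 = (1/2)*(-17) = -17/2 ≈ -8.5000)
x(S) = S**2*(-8 + S)
1/((-18244 - r(-78, 202)) + q(x(F))) = 1/((-18244 - 1*202) + ((-17/2)**2*(-8 - 17/2))**2) = 1/((-18244 - 202) + ((289/4)*(-33/2))**2) = 1/(-18446 + (-9537/8)**2) = 1/(-18446 + 90954369/64) = 1/(89773825/64) = 64/89773825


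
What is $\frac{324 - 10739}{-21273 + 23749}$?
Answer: $- \frac{10415}{2476} \approx -4.2064$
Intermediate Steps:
$\frac{324 - 10739}{-21273 + 23749} = - \frac{10415}{2476}$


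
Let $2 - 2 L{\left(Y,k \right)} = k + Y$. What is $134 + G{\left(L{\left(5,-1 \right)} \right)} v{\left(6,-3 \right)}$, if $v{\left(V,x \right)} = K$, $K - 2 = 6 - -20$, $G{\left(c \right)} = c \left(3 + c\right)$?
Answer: $78$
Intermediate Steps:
$L{\left(Y,k \right)} = 1 - \frac{Y}{2} - \frac{k}{2}$ ($L{\left(Y,k \right)} = 1 - \frac{k + Y}{2} = 1 - \frac{Y + k}{2} = 1 - \left(\frac{Y}{2} + \frac{k}{2}\right) = 1 - \frac{Y}{2} - \frac{k}{2}$)
$K = 28$ ($K = 2 + \left(6 - -20\right) = 2 + \left(6 + 20\right) = 2 + 26 = 28$)
$v{\left(V,x \right)} = 28$
$134 + G{\left(L{\left(5,-1 \right)} \right)} v{\left(6,-3 \right)} = 134 + \left(1 - \frac{5}{2} - - \frac{1}{2}\right) \left(3 - 1\right) 28 = 134 + \left(1 - \frac{5}{2} + \frac{1}{2}\right) \left(3 + \left(1 - \frac{5}{2} + \frac{1}{2}\right)\right) 28 = 134 + - (3 - 1) 28 = 134 + \left(-1\right) 2 \cdot 28 = 134 - 56 = 78$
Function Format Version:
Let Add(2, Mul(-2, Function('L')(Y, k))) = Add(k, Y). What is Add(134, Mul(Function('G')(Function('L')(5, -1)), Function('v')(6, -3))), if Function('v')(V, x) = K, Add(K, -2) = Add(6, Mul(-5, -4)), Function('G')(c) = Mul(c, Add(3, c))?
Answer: 78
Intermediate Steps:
Function('L')(Y, k) = Add(1, Mul(Rational(-1, 2), Y), Mul(Rational(-1, 2), k)) (Function('L')(Y, k) = Add(1, Mul(Rational(-1, 2), Add(k, Y))) = Add(1, Mul(Rational(-1, 2), Add(Y, k))) = Add(1, Add(Mul(Rational(-1, 2), Y), Mul(Rational(-1, 2), k))) = Add(1, Mul(Rational(-1, 2), Y), Mul(Rational(-1, 2), k)))
K = 28 (K = Add(2, Add(6, Mul(-5, -4))) = Add(2, Add(6, 20)) = Add(2, 26) = 28)
Function('v')(V, x) = 28
Add(134, Mul(Function('G')(Function('L')(5, -1)), Function('v')(6, -3))) = Add(134, Mul(Mul(Add(1, Mul(Rational(-1, 2), 5), Mul(Rational(-1, 2), -1)), Add(3, Add(1, Mul(Rational(-1, 2), 5), Mul(Rational(-1, 2), -1)))), 28)) = Add(134, Mul(Mul(Add(1, Rational(-5, 2), Rational(1, 2)), Add(3, Add(1, Rational(-5, 2), Rational(1, 2)))), 28)) = Add(134, Mul(Mul(-1, Add(3, -1)), 28)) = Add(134, Mul(Mul(-1, 2), 28)) = Add(134, Mul(-2, 28)) = Add(134, -56) = 78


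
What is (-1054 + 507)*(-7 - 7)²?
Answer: -107212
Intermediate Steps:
(-1054 + 507)*(-7 - 7)² = -547*(-14)² = -547*196 = -107212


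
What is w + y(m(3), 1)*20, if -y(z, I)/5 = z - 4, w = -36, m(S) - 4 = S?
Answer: -336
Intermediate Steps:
m(S) = 4 + S
y(z, I) = 20 - 5*z (y(z, I) = -5*(z - 4) = -5*(-4 + z) = 20 - 5*z)
w + y(m(3), 1)*20 = -36 + (20 - 5*(4 + 3))*20 = -36 + (20 - 5*7)*20 = -36 + (20 - 35)*20 = -36 - 15*20 = -36 - 300 = -336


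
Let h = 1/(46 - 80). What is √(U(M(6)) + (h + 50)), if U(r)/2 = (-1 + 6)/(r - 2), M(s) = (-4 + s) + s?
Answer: √537234/102 ≈ 7.1859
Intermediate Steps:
M(s) = -4 + 2*s
U(r) = 10/(-2 + r) (U(r) = 2*((-1 + 6)/(r - 2)) = 2*(5/(-2 + r)) = 10/(-2 + r))
h = -1/34 (h = 1/(-34) = -1/34 ≈ -0.029412)
√(U(M(6)) + (h + 50)) = √(10/(-2 + (-4 + 2*6)) + (-1/34 + 50)) = √(10/(-2 + (-4 + 12)) + 1699/34) = √(10/(-2 + 8) + 1699/34) = √(10/6 + 1699/34) = √(10*(⅙) + 1699/34) = √(5/3 + 1699/34) = √(5267/102) = √537234/102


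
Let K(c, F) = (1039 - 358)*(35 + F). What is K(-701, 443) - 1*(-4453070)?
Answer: 4778588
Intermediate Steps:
K(c, F) = 23835 + 681*F (K(c, F) = 681*(35 + F) = 23835 + 681*F)
K(-701, 443) - 1*(-4453070) = (23835 + 681*443) - 1*(-4453070) = (23835 + 301683) + 4453070 = 325518 + 4453070 = 4778588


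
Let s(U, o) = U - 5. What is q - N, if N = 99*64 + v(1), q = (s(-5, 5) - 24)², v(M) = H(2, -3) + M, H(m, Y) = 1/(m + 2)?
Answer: -20725/4 ≈ -5181.3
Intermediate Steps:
H(m, Y) = 1/(2 + m)
s(U, o) = -5 + U
v(M) = ¼ + M (v(M) = 1/(2 + 2) + M = 1/4 + M = ¼ + M)
q = 1156 (q = ((-5 - 5) - 24)² = (-10 - 24)² = (-34)² = 1156)
N = 25349/4 (N = 99*64 + (¼ + 1) = 6336 + 5/4 = 25349/4 ≈ 6337.3)
q - N = 1156 - 1*25349/4 = 1156 - 25349/4 = -20725/4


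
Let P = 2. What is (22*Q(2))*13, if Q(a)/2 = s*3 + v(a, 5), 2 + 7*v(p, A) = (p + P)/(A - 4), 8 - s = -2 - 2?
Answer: 145288/7 ≈ 20755.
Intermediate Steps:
s = 12 (s = 8 - (-2 - 2) = 8 - 1*(-4) = 8 + 4 = 12)
v(p, A) = -2/7 + (2 + p)/(7*(-4 + A)) (v(p, A) = -2/7 + ((p + 2)/(A - 4))/7 = -2/7 + ((2 + p)/(-4 + A))/7 = -2/7 + (2 + p)/(7*(-4 + A)))
Q(a) = 72 + 2*a/7 (Q(a) = 2*(12*3 + (10 + a - 2*5)/(7*(-4 + 5))) = 2*(36 + (⅐)*(10 + a - 10)/1) = 2*(36 + (⅐)*1*a) = 2*(36 + a/7) = 72 + 2*a/7)
(22*Q(2))*13 = (22*(72 + (2/7)*2))*13 = (22*(72 + 4/7))*13 = (22*(508/7))*13 = (11176/7)*13 = 145288/7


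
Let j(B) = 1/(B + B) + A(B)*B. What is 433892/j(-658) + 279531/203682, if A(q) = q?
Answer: 91858050206839/38684685617962 ≈ 2.3745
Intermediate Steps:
j(B) = B² + 1/(2*B) (j(B) = 1/(B + B) + B*B = 1/(2*B) + B² = B² + 1/(2*B))
433892/j(-658) + 279531/203682 = 433892/(((½ + (-658)³)/(-658))) + 279531/203682 = 433892/((-(½ - 284890312)/658)) + 279531*(1/203682) = 433892/((-1/658*(-569780623/2))) + 93177/67894 = 433892/(569780623/1316) + 93177/67894 = 433892*(1316/569780623) + 93177/67894 = 571001872/569780623 + 93177/67894 = 91858050206839/38684685617962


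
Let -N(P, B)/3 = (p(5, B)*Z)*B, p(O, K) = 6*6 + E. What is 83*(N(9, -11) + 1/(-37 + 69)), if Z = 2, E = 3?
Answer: 6836627/32 ≈ 2.1364e+5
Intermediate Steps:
p(O, K) = 39 (p(O, K) = 6*6 + 3 = 36 + 3 = 39)
N(P, B) = -234*B (N(P, B) = -3*39*2*B = -234*B)
83*(N(9, -11) + 1/(-37 + 69)) = 83*(-234*(-11) + 1/(-37 + 69)) = 83*(2574 + 1/32) = 83*(82369/32) = 6836627/32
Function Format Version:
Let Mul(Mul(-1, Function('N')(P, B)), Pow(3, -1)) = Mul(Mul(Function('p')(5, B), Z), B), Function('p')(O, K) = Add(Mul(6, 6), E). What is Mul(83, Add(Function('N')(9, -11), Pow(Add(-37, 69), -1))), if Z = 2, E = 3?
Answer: Rational(6836627, 32) ≈ 2.1364e+5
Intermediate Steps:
Function('p')(O, K) = 39 (Function('p')(O, K) = Add(Mul(6, 6), 3) = Add(36, 3) = 39)
Function('N')(P, B) = Mul(-234, B) (Function('N')(P, B) = Mul(-3, Mul(Mul(39, 2), B)) = Mul(-3, Mul(78, B)) = Mul(-234, B))
Mul(83, Add(Function('N')(9, -11), Pow(Add(-37, 69), -1))) = Mul(83, Add(Mul(-234, -11), Pow(Add(-37, 69), -1))) = Mul(83, Add(2574, Pow(32, -1))) = Mul(83, Add(2574, Rational(1, 32))) = Mul(83, Rational(82369, 32)) = Rational(6836627, 32)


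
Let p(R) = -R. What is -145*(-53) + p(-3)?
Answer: 7688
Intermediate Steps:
-145*(-53) + p(-3) = -145*(-53) - 1*(-3) = 7685 + 3 = 7688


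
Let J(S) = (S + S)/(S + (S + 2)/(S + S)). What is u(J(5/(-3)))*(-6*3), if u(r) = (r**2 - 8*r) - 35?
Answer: 2352870/2809 ≈ 837.62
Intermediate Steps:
J(S) = 2*S/(S + (2 + S)/(2*S)) (J(S) = (2*S)/(S + (2 + S)/((2*S))) = (2*S)/(S + (2 + S)*(1/(2*S))) = (2*S)/(S + (2 + S)/(2*S)) = 2*S/(S + (2 + S)/(2*S)))
u(r) = -35 + r**2 - 8*r
u(J(5/(-3)))*(-6*3) = (-35 + (4*(5/(-3))**2/(2 + 5/(-3) + 2*(5/(-3))**2))**2 - 32*(5/(-3))**2/(2 + 5/(-3) + 2*(5/(-3))**2))*(-6*3) = (-35 + (4*(5*(-1/3))**2/(2 + 5*(-1/3) + 2*(5*(-1/3))**2))**2 - 32*(5*(-1/3))**2/(2 + 5*(-1/3) + 2*(5*(-1/3))**2))*(-18) = (-35 + (4*(-5/3)**2/(2 - 5/3 + 2*(-5/3)**2))**2 - 32*(-5/3)**2/(2 - 5/3 + 2*(-5/3)**2))*(-18) = (-35 + (4*(25/9)/(2 - 5/3 + 2*(25/9)))**2 - 32*25/(9*(2 - 5/3 + 2*(25/9))))*(-18) = (-35 + (4*(25/9)/(2 - 5/3 + 50/9))**2 - 32*25/(9*(2 - 5/3 + 50/9)))*(-18) = (-35 + (4*(25/9)/(53/9))**2 - 32*25/(9*53/9))*(-18) = (-35 + (4*(25/9)*(9/53))**2 - 32*25*9/(9*53))*(-18) = (-35 + (100/53)**2 - 8*100/53)*(-18) = (-35 + 10000/2809 - 800/53)*(-18) = -130715/2809*(-18) = 2352870/2809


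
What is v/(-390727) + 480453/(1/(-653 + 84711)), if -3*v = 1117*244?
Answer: 47339606068608142/1172181 ≈ 4.0386e+10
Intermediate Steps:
v = -272548/3 (v = -1117*244/3 = -1/3*272548 = -272548/3 ≈ -90849.)
v/(-390727) + 480453/(1/(-653 + 84711)) = -272548/3/(-390727) + 480453/(1/(-653 + 84711)) = -272548/3*(-1/390727) + 480453/(1/84058) = 272548/1172181 + 480453/(1/84058) = 272548/1172181 + 480453*84058 = 272548/1172181 + 40385918274 = 47339606068608142/1172181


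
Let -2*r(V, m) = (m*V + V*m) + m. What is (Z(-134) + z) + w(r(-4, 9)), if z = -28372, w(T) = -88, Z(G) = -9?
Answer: -28469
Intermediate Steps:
r(V, m) = -m/2 - V*m (r(V, m) = -((m*V + V*m) + m)/2 = -((V*m + V*m) + m)/2 = -(2*V*m + m)/2 = -(m + 2*V*m)/2 = -m/2 - V*m)
(Z(-134) + z) + w(r(-4, 9)) = (-9 - 28372) - 88 = -28381 - 88 = -28469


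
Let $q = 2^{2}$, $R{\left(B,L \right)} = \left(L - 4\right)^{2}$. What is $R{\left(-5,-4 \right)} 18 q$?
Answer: $4608$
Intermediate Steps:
$R{\left(B,L \right)} = \left(-4 + L\right)^{2}$
$q = 4$
$R{\left(-5,-4 \right)} 18 q = \left(-4 - 4\right)^{2} \cdot 18 \cdot 4 = \left(-8\right)^{2} \cdot 18 \cdot 4 = 64 \cdot 18 \cdot 4 = 1152 \cdot 4 = 4608$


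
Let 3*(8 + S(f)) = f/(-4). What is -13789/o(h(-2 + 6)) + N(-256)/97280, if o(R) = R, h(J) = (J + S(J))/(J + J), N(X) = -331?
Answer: 32193449777/1264640 ≈ 25457.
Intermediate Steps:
S(f) = -8 - f/12 (S(f) = -8 + (f/(-4))/3 = -8 + (f*(-¼))/3 = -8 + (-f/4)/3 = -8 - f/12)
h(J) = (-8 + 11*J/12)/(2*J) (h(J) = (J + (-8 - J/12))/(J + J) = (-8 + 11*J/12)/((2*J)) = (-8 + 11*J/12)*(1/(2*J)) = (-8 + 11*J/12)/(2*J))
-13789/o(h(-2 + 6)) + N(-256)/97280 = -13789/(11/24 - 4/(-2 + 6)) - 331/97280 = -13789/(11/24 - 4/4) - 331*1/97280 = -13789/(11/24 - 4*¼) - 331/97280 = -13789/(11/24 - 1) - 331/97280 = -13789/(-13/24) - 331/97280 = -13789*(-24/13) - 331/97280 = 330936/13 - 331/97280 = 32193449777/1264640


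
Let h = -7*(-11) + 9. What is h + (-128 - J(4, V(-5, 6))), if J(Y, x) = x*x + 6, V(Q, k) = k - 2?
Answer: -64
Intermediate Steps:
V(Q, k) = -2 + k
h = 86 (h = 77 + 9 = 86)
J(Y, x) = 6 + x² (J(Y, x) = x² + 6 = 6 + x²)
h + (-128 - J(4, V(-5, 6))) = 86 + (-128 - (6 + (-2 + 6)²)) = 86 + (-128 - (6 + 4²)) = 86 + (-128 - (6 + 16)) = 86 + (-128 - 1*22) = 86 + (-128 - 22) = 86 - 150 = -64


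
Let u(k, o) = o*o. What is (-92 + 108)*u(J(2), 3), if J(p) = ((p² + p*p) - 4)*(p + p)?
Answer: 144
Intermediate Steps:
J(p) = 2*p*(-4 + 2*p²) (J(p) = ((p² + p²) - 4)*(2*p) = (2*p² - 4)*(2*p) = (-4 + 2*p²)*(2*p) = 2*p*(-4 + 2*p²))
u(k, o) = o²
(-92 + 108)*u(J(2), 3) = (-92 + 108)*3² = 16*9 = 144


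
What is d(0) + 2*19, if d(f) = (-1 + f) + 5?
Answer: 42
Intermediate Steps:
d(f) = 4 + f
d(0) + 2*19 = (4 + 0) + 2*19 = 4 + 38 = 42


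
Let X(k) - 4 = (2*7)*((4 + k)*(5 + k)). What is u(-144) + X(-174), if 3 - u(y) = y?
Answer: 402371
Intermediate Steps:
u(y) = 3 - y
X(k) = 4 + 14*(4 + k)*(5 + k) (X(k) = 4 + (2*7)*((4 + k)*(5 + k)) = 4 + 14*((4 + k)*(5 + k)) = 4 + 14*(4 + k)*(5 + k))
u(-144) + X(-174) = (3 - 1*(-144)) + (284 + 14*(-174)² + 126*(-174)) = (3 + 144) + (284 + 14*30276 - 21924) = 147 + (284 + 423864 - 21924) = 147 + 402224 = 402371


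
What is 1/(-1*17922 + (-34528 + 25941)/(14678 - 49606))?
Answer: -34928/625971029 ≈ -5.5798e-5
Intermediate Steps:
1/(-1*17922 + (-34528 + 25941)/(14678 - 49606)) = 1/(-17922 - 8587/(-34928)) = 1/(-17922 - 8587*(-1/34928)) = 1/(-17922 + 8587/34928) = 1/(-625971029/34928) = -34928/625971029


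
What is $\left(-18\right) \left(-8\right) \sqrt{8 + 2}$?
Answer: $144 \sqrt{10} \approx 455.37$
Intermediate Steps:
$\left(-18\right) \left(-8\right) \sqrt{8 + 2} = 144 \sqrt{10}$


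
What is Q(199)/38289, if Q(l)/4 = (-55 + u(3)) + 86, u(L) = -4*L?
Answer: 76/38289 ≈ 0.0019849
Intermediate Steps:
Q(l) = 76 (Q(l) = 4*((-55 - 4*3) + 86) = 4*((-55 - 12) + 86) = 4*(-67 + 86) = 4*19 = 76)
Q(199)/38289 = 76/38289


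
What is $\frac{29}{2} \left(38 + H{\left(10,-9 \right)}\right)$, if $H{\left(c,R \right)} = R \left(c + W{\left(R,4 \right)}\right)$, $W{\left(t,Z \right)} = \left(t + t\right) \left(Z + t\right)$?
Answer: $-12499$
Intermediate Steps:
$W{\left(t,Z \right)} = 2 t \left(Z + t\right)$
$H{\left(c,R \right)} = R \left(c + 2 R \left(4 + R\right)\right)$
$\frac{29}{2} \left(38 + H{\left(10,-9 \right)}\right) = \frac{29}{2} \left(38 - 9 \left(10 + 2 \left(-9\right) \left(4 - 9\right)\right)\right) = 29 \cdot \frac{1}{2} \left(38 - 9 \left(10 + 2 \left(-9\right) \left(-5\right)\right)\right) = \frac{29 \left(38 - 9 \left(10 + 90\right)\right)}{2} = \frac{29 \left(38 - 900\right)}{2} = \frac{29}{2} \left(-862\right) = -12499$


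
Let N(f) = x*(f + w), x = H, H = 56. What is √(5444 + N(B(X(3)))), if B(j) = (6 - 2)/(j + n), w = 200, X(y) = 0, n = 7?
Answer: 2*√4169 ≈ 129.14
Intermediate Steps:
x = 56
B(j) = 4/(7 + j) (B(j) = (6 - 2)/(j + 7) = 4/(7 + j))
N(f) = 11200 + 56*f (N(f) = 56*(f + 200) = 56*(200 + f) = 11200 + 56*f)
√(5444 + N(B(X(3)))) = √(5444 + (11200 + 56*(4/(7 + 0)))) = √(5444 + (11200 + 56*(4/7))) = √(5444 + (11200 + 32)) = √(5444 + 11232) = √16676 = 2*√4169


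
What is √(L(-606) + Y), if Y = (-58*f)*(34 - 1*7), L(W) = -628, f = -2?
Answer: 2*√626 ≈ 50.040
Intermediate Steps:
Y = 3132 (Y = (-58*(-2))*(34 - 1*7) = 116*(34 - 7) = 116*27 = 3132)
√(L(-606) + Y) = √(-628 + 3132) = √2504 = 2*√626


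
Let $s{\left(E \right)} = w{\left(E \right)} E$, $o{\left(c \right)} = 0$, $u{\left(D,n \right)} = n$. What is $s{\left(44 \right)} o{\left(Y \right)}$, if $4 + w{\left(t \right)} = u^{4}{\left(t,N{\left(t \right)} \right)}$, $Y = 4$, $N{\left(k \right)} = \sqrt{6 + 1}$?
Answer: $0$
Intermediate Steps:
$N{\left(k \right)} = \sqrt{7}$
$w{\left(t \right)} = 45$ ($w{\left(t \right)} = -4 + \left(\sqrt{7}\right)^{4} = -4 + 49 = 45$)
$s{\left(E \right)} = 45 E$
$s{\left(44 \right)} o{\left(Y \right)} = 45 \cdot 44 \cdot 0 = 1980 \cdot 0 = 0$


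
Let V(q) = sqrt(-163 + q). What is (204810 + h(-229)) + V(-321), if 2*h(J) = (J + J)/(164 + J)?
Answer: 13312879/65 + 22*I ≈ 2.0481e+5 + 22.0*I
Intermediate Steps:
h(J) = J/(164 + J) (h(J) = ((J + J)/(164 + J))/2 = ((2*J)/(164 + J))/2 = (2*J/(164 + J))/2 = J/(164 + J))
(204810 + h(-229)) + V(-321) = (204810 - 229/(164 - 229)) + sqrt(-163 - 321) = (204810 - 229/(-65)) + sqrt(-484) = (204810 - 229*(-1/65)) + 22*I = (204810 + 229/65) + 22*I = 13312879/65 + 22*I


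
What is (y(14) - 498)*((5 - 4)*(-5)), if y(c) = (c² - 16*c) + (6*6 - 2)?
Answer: 2460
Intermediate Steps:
y(c) = 34 + c² - 16*c (y(c) = (c² - 16*c) + (36 - 2) = (c² - 16*c) + 34 = 34 + c² - 16*c)
(y(14) - 498)*((5 - 4)*(-5)) = ((34 + 14² - 16*14) - 498)*((5 - 4)*(-5)) = ((34 + 196 - 224) - 498)*(1*(-5)) = (6 - 498)*(-5) = -492*(-5) = 2460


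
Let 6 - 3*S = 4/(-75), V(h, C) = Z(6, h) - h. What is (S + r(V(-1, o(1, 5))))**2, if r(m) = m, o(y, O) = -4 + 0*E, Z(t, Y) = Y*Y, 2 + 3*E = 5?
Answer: 817216/50625 ≈ 16.143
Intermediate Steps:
E = 1 (E = -2/3 + (1/3)*5 = -2/3 + 5/3 = 1)
Z(t, Y) = Y**2
o(y, O) = -4 (o(y, O) = -4 + 0*1 = -4 + 0 = -4)
V(h, C) = h**2 - h
S = 454/225 (S = 2 - 4/(3*(-75)) = 2 - 4*(-1)/(3*75) = 2 - 1/3*(-4/75) = 2 + 4/225 = 454/225 ≈ 2.0178)
(S + r(V(-1, o(1, 5))))**2 = (454/225 - (-1 - 1))**2 = (454/225 - 1*(-2))**2 = (454/225 + 2)**2 = (904/225)**2 = 817216/50625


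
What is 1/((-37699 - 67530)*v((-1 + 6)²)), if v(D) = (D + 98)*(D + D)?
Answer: -1/647158350 ≈ -1.5452e-9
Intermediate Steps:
v(D) = 2*D*(98 + D) (v(D) = (98 + D)*(2*D) = 2*D*(98 + D))
1/((-37699 - 67530)*v((-1 + 6)²)) = 1/((-37699 - 67530)*((2*(-1 + 6)²*(98 + (-1 + 6)²)))) = 1/((-105229)*((2*5²*(98 + 5²)))) = -1/(50*(98 + 25))/105229 = -1/(105229*(2*25*123)) = -1/105229/6150 = -1/105229*1/6150 = -1/647158350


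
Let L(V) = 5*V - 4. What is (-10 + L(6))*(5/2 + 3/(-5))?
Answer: 152/5 ≈ 30.400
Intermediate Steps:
L(V) = -4 + 5*V
(-10 + L(6))*(5/2 + 3/(-5)) = (-10 + (-4 + 5*6))*(5/2 + 3/(-5)) = (-10 + (-4 + 30))*(5*(½) + 3*(-⅕)) = (-10 + 26)*(5/2 - ⅗) = 16*(19/10) = 152/5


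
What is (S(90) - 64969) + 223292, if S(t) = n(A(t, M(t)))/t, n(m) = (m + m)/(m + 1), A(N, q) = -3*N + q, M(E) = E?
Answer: 28339821/179 ≈ 1.5832e+5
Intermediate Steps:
A(N, q) = q - 3*N
n(m) = 2*m/(1 + m) (n(m) = (2*m)/(1 + m) = 2*m/(1 + m))
S(t) = -4/(1 - 2*t) (S(t) = (2*(t - 3*t)/(1 + (t - 3*t)))/t = (2*(-2*t)/(1 - 2*t))/t = (-4*t/(1 - 2*t))/t = -4/(1 - 2*t))
(S(90) - 64969) + 223292 = (4/(-1 + 2*90) - 64969) + 223292 = (4/(-1 + 180) - 64969) + 223292 = (4/179 - 64969) + 223292 = -11629447/179 + 223292 = 28339821/179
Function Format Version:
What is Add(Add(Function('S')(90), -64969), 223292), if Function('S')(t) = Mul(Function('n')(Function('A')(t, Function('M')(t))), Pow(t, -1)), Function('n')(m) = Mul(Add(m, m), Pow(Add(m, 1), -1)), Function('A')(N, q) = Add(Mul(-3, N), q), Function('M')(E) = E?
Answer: Rational(28339821, 179) ≈ 1.5832e+5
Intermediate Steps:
Function('A')(N, q) = Add(q, Mul(-3, N))
Function('n')(m) = Mul(2, m, Pow(Add(1, m), -1)) (Function('n')(m) = Mul(Mul(2, m), Pow(Add(1, m), -1)) = Mul(2, m, Pow(Add(1, m), -1)))
Function('S')(t) = Mul(-4, Pow(Add(1, Mul(-2, t)), -1)) (Function('S')(t) = Mul(Mul(2, Add(t, Mul(-3, t)), Pow(Add(1, Add(t, Mul(-3, t))), -1)), Pow(t, -1)) = Mul(Mul(2, Mul(-2, t), Pow(Add(1, Mul(-2, t)), -1)), Pow(t, -1)) = Mul(Mul(-4, t, Pow(Add(1, Mul(-2, t)), -1)), Pow(t, -1)) = Mul(-4, Pow(Add(1, Mul(-2, t)), -1)))
Add(Add(Function('S')(90), -64969), 223292) = Add(Add(Mul(4, Pow(Add(-1, Mul(2, 90)), -1)), -64969), 223292) = Add(Add(Mul(4, Pow(Add(-1, 180), -1)), -64969), 223292) = Add(Add(Mul(4, Pow(179, -1)), -64969), 223292) = Add(Add(Mul(4, Rational(1, 179)), -64969), 223292) = Add(Add(Rational(4, 179), -64969), 223292) = Add(Rational(-11629447, 179), 223292) = Rational(28339821, 179)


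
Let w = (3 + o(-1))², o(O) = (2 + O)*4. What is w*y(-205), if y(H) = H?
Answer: -10045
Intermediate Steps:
o(O) = 8 + 4*O
w = 49 (w = (3 + (8 + 4*(-1)))² = (3 + (8 - 4))² = (3 + 4)² = 7² = 49)
w*y(-205) = 49*(-205) = -10045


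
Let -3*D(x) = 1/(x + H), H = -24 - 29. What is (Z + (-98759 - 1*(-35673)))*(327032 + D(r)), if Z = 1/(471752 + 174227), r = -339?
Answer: -15672885638447022169/759671304 ≈ -2.0631e+10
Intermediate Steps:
H = -53
Z = 1/645979 ≈ 1.5480e-6
D(x) = -1/(3*(-53 + x)) (D(x) = -1/(3*(x - 53)) = -1/(3*(-53 + x)))
(Z + (-98759 - 1*(-35673)))*(327032 + D(r)) = (1/645979 + (-98759 - 1*(-35673)))*(327032 - 1/(-159 + 3*(-339))) = (1/645979 + (-98759 + 35673))*(327032 - 1/(-159 - 1017)) = (1/645979 - 63086)*(327032 - 1/(-1176)) = -40752231193*(327032 - 1*(-1/1176))/645979 = -40752231193*(327032 + 1/1176)/645979 = -40752231193/645979*384589633/1176 = -15672885638447022169/759671304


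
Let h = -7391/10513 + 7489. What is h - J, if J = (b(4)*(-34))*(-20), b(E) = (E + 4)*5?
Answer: -207229134/10513 ≈ -19712.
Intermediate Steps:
b(E) = 20 + 5*E (b(E) = (4 + E)*5 = 20 + 5*E)
J = 27200 (J = ((20 + 5*4)*(-34))*(-20) = ((20 + 20)*(-34))*(-20) = (40*(-34))*(-20) = -1360*(-20) = 27200)
h = 78724466/10513 (h = -7391*1/10513 + 7489 = -7391/10513 + 7489 = 78724466/10513 ≈ 7488.3)
h - J = 78724466/10513 - 1*27200 = 78724466/10513 - 27200 = -207229134/10513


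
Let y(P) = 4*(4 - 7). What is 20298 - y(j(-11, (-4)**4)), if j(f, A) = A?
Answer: 20310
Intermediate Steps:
y(P) = -12 (y(P) = 4*(-3) = -12)
20298 - y(j(-11, (-4)**4)) = 20298 - 1*(-12) = 20298 + 12 = 20310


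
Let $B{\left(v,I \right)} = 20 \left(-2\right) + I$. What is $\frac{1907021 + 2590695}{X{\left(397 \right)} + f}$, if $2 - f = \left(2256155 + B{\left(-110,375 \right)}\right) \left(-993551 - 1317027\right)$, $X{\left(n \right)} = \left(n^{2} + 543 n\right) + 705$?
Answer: $\frac{4497716}{5213796525107} \approx 8.6266 \cdot 10^{-7}$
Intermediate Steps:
$B{\left(v,I \right)} = -40 + I$
$X{\left(n \right)} = 705 + n^{2} + 543 n$
$f = 5213796151222$ ($f = 2 - \left(2256155 + \left(-40 + 375\right)\right) \left(-993551 - 1317027\right) = 2 - \left(2256155 + 335\right) \left(-2310578\right) = 2 - 2256490 \left(-2310578\right) = 2 - -5213796151220 = 2 + 5213796151220 = 5213796151222$)
$\frac{1907021 + 2590695}{X{\left(397 \right)} + f} = \frac{1907021 + 2590695}{\left(705 + 397^{2} + 543 \cdot 397\right) + 5213796151222} = \frac{4497716}{\left(705 + 157609 + 215571\right) + 5213796151222} = \frac{4497716}{373885 + 5213796151222} = \frac{4497716}{5213796525107}$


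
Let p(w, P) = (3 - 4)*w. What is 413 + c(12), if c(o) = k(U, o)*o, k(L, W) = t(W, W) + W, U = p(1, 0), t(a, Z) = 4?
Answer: 605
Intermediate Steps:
p(w, P) = -w
U = -1 (U = -1*1 = -1)
k(L, W) = 4 + W
c(o) = o*(4 + o) (c(o) = (4 + o)*o = o*(4 + o))
413 + c(12) = 413 + 12*(4 + 12) = 413 + 12*16 = 413 + 192 = 605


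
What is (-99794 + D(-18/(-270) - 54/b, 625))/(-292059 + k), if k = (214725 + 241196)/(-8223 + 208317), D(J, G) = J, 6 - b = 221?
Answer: 171725806546/502573659575 ≈ 0.34169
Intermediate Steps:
b = -215 (b = 6 - 1*221 = 6 - 221 = -215)
k = 455921/200094 ≈ 2.2785
(-99794 + D(-18/(-270) - 54/b, 625))/(-292059 + k) = (-99794 + (-18/(-270) - 54/(-215)))/(-292059 + 455921/200094) = (-99794 + (-18*(-1/270) - 54*(-1/215)))/(-58438797625/200094) = (-99794 + (1/15 + 54/215))*(-200094/58438797625) = (-99794 + 41/129)*(-200094/58438797625) = -12873385/129*(-200094/58438797625) = 171725806546/502573659575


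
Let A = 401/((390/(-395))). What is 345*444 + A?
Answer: 11916361/78 ≈ 1.5277e+5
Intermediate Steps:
A = -31679/78 (A = 401/((390*(-1/395))) = 401/(-78/79) = 401*(-79/78) = -31679/78 ≈ -406.14)
345*444 + A = 345*444 - 31679/78 = 153180 - 31679/78 = 11916361/78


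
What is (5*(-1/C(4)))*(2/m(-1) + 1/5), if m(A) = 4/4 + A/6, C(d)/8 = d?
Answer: -13/32 ≈ -0.40625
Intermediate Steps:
C(d) = 8*d
m(A) = 1 + A/6 (m(A) = 4*(¼) + A*(⅙) = 1 + A/6)
(5*(-1/C(4)))*(2/m(-1) + 1/5) = (5*(-1/(8*4)))*(2/(1 + (⅙)*(-1)) + 1/5) = (5*(-1/32))*(2/(1 - ⅙) + 1*(⅕)) = (5*(-1*1/32))*(2/(⅚) + ⅕) = (5*(-1/32))*(2*(6/5) + ⅕) = -5*(12/5 + ⅕)/32 = -5/32*13/5 = -13/32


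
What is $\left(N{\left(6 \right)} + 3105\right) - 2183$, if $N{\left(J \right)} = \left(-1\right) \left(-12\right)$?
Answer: $934$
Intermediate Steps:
$N{\left(J \right)} = 12$
$\left(N{\left(6 \right)} + 3105\right) - 2183 = \left(12 + 3105\right) - 2183 = 3117 - 2183 = 934$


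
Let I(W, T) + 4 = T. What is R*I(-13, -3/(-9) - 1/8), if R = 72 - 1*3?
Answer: -2093/8 ≈ -261.63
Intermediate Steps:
I(W, T) = -4 + T
R = 69 (R = 72 - 3 = 69)
R*I(-13, -3/(-9) - 1/8) = 69*(-4 + (-3/(-9) - 1/8)) = 69*(-4 + (-3*(-1/9) - 1*1/8)) = 69*(-4 + (1/3 - 1/8)) = 69*(-4 + 5/24) = 69*(-91/24) = -2093/8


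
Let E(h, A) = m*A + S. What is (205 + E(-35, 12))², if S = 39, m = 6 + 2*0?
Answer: 99856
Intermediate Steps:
m = 6 (m = 6 + 0 = 6)
E(h, A) = 39 + 6*A (E(h, A) = 6*A + 39 = 39 + 6*A)
(205 + E(-35, 12))² = (205 + (39 + 6*12))² = (205 + (39 + 72))² = (205 + 111)² = 316² = 99856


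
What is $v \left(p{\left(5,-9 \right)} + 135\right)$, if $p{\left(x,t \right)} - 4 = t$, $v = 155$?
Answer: $20150$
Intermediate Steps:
$p{\left(x,t \right)} = 4 + t$
$v \left(p{\left(5,-9 \right)} + 135\right) = 155 \left(\left(4 - 9\right) + 135\right) = 155 \left(-5 + 135\right) = 155 \cdot 130 = 20150$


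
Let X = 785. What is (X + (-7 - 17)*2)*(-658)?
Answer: -484946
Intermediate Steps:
(X + (-7 - 17)*2)*(-658) = (785 + (-7 - 17)*2)*(-658) = (785 - 24*2)*(-658) = (785 - 48)*(-658) = 737*(-658) = -484946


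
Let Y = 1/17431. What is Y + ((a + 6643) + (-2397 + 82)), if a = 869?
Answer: 90588908/17431 ≈ 5197.0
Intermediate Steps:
Y = 1/17431 ≈ 5.7369e-5
Y + ((a + 6643) + (-2397 + 82)) = 1/17431 + ((869 + 6643) + (-2397 + 82)) = 1/17431 + (7512 - 2315) = 1/17431 + 5197 = 90588908/17431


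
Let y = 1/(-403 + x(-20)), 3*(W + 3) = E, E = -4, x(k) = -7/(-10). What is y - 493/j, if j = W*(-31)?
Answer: -5954047/1621269 ≈ -3.6725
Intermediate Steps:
x(k) = 7/10 (x(k) = -7*(-⅒) = 7/10)
W = -13/3 (W = -3 + (⅓)*(-4) = -3 - 4/3 = -13/3 ≈ -4.3333)
j = 403/3 (j = -13/3*(-31) = 403/3 ≈ 134.33)
y = -10/4023 (y = 1/(-403 + 7/10) = 1/(-4023/10) = -10/4023 ≈ -0.0024857)
y - 493/j = -10/4023 - 493/403/3 = -10/4023 - 493*3/403 = -10/4023 - 1479/403 = -5954047/1621269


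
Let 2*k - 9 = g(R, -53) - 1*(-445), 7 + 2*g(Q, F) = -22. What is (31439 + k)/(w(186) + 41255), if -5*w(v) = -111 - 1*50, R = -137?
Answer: 633175/825744 ≈ 0.76679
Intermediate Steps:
g(Q, F) = -29/2 (g(Q, F) = -7/2 + (½)*(-22) = -7/2 - 11 = -29/2)
w(v) = 161/5 (w(v) = -(-111 - 1*50)/5 = -(-111 - 50)/5 = -⅕*(-161) = 161/5)
k = 879/4 (k = 9/2 + (-29/2 - 1*(-445))/2 = 9/2 + (-29/2 + 445)/2 = 9/2 + (½)*(861/2) = 9/2 + 861/4 = 879/4 ≈ 219.75)
(31439 + k)/(w(186) + 41255) = (31439 + 879/4)/(161/5 + 41255) = 126635/(4*(206436/5)) = (126635/4)*(5/206436) = 633175/825744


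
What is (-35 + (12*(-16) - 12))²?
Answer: 57121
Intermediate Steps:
(-35 + (12*(-16) - 12))² = (-35 + (-192 - 12))² = (-35 - 204)² = (-239)² = 57121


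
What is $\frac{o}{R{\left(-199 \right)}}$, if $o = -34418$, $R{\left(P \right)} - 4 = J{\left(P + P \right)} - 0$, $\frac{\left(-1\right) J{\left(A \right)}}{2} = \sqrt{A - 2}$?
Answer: $- \frac{17209}{202} - \frac{86045 i}{101} \approx -85.193 - 851.93 i$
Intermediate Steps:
$J{\left(A \right)} = - 2 \sqrt{-2 + A}$ ($J{\left(A \right)} = - 2 \sqrt{A - 2} = - 2 \sqrt{-2 + A}$)
$R{\left(P \right)} = 4 - 2 \sqrt{-2 + 2 P}$ ($R{\left(P \right)} = 4 - 2 \sqrt{-2 + \left(P + P\right)} = 4 + \left(- 2 \sqrt{-2 + 2 P} + 0\right) = 4 - 2 \sqrt{-2 + 2 P}$)
$\frac{o}{R{\left(-199 \right)}} = - \frac{34418}{4 - 2 \sqrt{-2 + 2 \left(-199\right)}} = - \frac{34418}{4 - 2 \sqrt{-2 - 398}} = - \frac{34418}{4 - 2 \sqrt{-400}} = - \frac{34418}{4 - 2 \cdot 20 i} = - \frac{34418}{4 - 40 i} = - 34418 \frac{4 + 40 i}{1616} = - \frac{17209 \left(4 + 40 i\right)}{808}$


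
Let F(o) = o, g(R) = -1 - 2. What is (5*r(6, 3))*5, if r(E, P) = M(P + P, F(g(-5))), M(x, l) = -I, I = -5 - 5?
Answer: 250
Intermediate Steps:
g(R) = -3
I = -10
M(x, l) = 10 (M(x, l) = -1*(-10) = 10)
r(E, P) = 10
(5*r(6, 3))*5 = (5*10)*5 = 50*5 = 250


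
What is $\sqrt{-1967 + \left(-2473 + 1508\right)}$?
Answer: $2 i \sqrt{733} \approx 54.148 i$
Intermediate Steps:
$\sqrt{-1967 + \left(-2473 + 1508\right)} = \sqrt{-1967 - 965} = \sqrt{-2932} = 2 i \sqrt{733}$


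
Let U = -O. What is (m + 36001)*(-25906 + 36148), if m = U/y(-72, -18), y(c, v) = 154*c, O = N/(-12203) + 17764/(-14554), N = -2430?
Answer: 2521210145523035006/6837694787 ≈ 3.6872e+8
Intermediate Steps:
O = -90703936/88801231 (O = -2430/(-12203) + 17764/(-14554) = -2430*(-1/12203) + 17764*(-1/14554) = 2430/12203 - 8882/7277 = -90703936/88801231 ≈ -1.0214)
U = 90703936/88801231 (U = -1*(-90703936/88801231) = 90703936/88801231 ≈ 1.0214)
m = -5668996/61539253083 (m = 90703936/(88801231*((154*(-72)))) = (90703936/88801231)/(-11088) = (90703936/88801231)*(-1/11088) = -5668996/61539253083 ≈ -9.2120e-5)
(m + 36001)*(-25906 + 36148) = (-5668996/61539253083 + 36001)*(-25906 + 36148) = (2215474644572087/61539253083)*10242 = 2521210145523035006/6837694787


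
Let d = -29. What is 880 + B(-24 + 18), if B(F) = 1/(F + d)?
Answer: 30799/35 ≈ 879.97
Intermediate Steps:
B(F) = 1/(-29 + F) (B(F) = 1/(F - 29) = 1/(-29 + F))
880 + B(-24 + 18) = 880 + 1/(-29 + (-24 + 18)) = 880 + 1/(-29 - 6) = 880 + 1/(-35) = 880 - 1/35 = 30799/35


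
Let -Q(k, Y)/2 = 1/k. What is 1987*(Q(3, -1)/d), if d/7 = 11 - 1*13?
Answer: 1987/21 ≈ 94.619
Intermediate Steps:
Q(k, Y) = -2/k
d = -14 (d = 7*(11 - 1*13) = 7*(11 - 13) = 7*(-2) = -14)
1987*(Q(3, -1)/d) = 1987*(-2/3/(-14)) = 1987*(-2*1/3*(-1/14)) = 1987*(-2/3*(-1/14)) = 1987*(1/21) = 1987/21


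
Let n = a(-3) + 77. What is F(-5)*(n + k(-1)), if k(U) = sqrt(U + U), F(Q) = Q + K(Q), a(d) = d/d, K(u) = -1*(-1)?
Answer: -312 - 4*I*sqrt(2) ≈ -312.0 - 5.6569*I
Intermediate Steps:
K(u) = 1
a(d) = 1
n = 78 (n = 1 + 77 = 78)
F(Q) = 1 + Q (F(Q) = Q + 1 = 1 + Q)
k(U) = sqrt(2)*sqrt(U) (k(U) = sqrt(2*U) = sqrt(2)*sqrt(U))
F(-5)*(n + k(-1)) = (1 - 5)*(78 + sqrt(2)*sqrt(-1)) = -4*(78 + sqrt(2)*I) = -4*(78 + I*sqrt(2)) = -312 - 4*I*sqrt(2)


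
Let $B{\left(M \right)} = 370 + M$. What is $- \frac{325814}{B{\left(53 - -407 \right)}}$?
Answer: $- \frac{162907}{415} \approx -392.55$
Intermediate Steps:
$- \frac{325814}{B{\left(53 - -407 \right)}} = - \frac{325814}{370 + \left(53 - -407\right)} = - \frac{325814}{370 + \left(53 + 407\right)} = - \frac{325814}{370 + 460} = - \frac{325814}{830} = \left(-325814\right) \frac{1}{830} = - \frac{162907}{415}$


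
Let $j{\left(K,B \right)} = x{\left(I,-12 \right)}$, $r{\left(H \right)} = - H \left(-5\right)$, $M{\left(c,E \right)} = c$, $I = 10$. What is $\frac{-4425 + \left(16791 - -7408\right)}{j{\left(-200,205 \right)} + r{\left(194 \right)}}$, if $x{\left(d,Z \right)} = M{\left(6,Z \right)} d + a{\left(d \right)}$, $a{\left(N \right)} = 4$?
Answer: $\frac{9887}{517} \approx 19.124$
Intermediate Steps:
$x{\left(d,Z \right)} = 4 + 6 d$ ($x{\left(d,Z \right)} = 6 d + 4 = 4 + 6 d$)
$r{\left(H \right)} = 5 H$ ($r{\left(H \right)} = - \left(-5\right) H = 5 H$)
$j{\left(K,B \right)} = 64$ ($j{\left(K,B \right)} = 4 + 6 \cdot 10 = 4 + 60 = 64$)
$\frac{-4425 + \left(16791 - -7408\right)}{j{\left(-200,205 \right)} + r{\left(194 \right)}} = \frac{-4425 + \left(16791 - -7408\right)}{64 + 5 \cdot 194} = \frac{-4425 + \left(16791 + 7408\right)}{64 + 970} = \frac{-4425 + 24199}{1034} = 19774 \cdot \frac{1}{1034} = \frac{9887}{517}$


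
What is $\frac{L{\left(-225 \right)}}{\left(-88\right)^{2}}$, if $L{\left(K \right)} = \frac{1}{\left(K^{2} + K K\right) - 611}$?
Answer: $\frac{1}{779348416} \approx 1.2831 \cdot 10^{-9}$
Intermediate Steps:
$L{\left(K \right)} = \frac{1}{-611 + 2 K^{2}}$ ($L{\left(K \right)} = \frac{1}{\left(K^{2} + K^{2}\right) - 611} = \frac{1}{2 K^{2} - 611} = \frac{1}{-611 + 2 K^{2}}$)
$\frac{L{\left(-225 \right)}}{\left(-88\right)^{2}} = \frac{1}{\left(-611 + 2 \left(-225\right)^{2}\right) \left(-88\right)^{2}} = \frac{1}{\left(-611 + 2 \cdot 50625\right) 7744} = \frac{1}{-611 + 101250} \cdot \frac{1}{7744} = \frac{1}{100639} \cdot \frac{1}{7744} = \frac{1}{779348416}$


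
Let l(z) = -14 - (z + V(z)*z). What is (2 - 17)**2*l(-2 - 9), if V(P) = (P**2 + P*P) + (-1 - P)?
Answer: 623025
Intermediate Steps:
V(P) = -1 - P + 2*P**2 (V(P) = (P**2 + P**2) + (-1 - P) = 2*P**2 + (-1 - P) = -1 - P + 2*P**2)
l(z) = -14 - z - z*(-1 - z + 2*z**2) (l(z) = -14 - (z + (-1 - z + 2*z**2)*z) = -14 - (z + z*(-1 - z + 2*z**2)) = -14 + (-z - z*(-1 - z + 2*z**2)) = -14 - z - z*(-1 - z + 2*z**2))
(2 - 17)**2*l(-2 - 9) = (2 - 17)**2*(-14 + (-2 - 9)**2 - 2*(-2 - 9)**3) = (-15)**2*(-14 + (-11)**2 - 2*(-11)**3) = 225*(-14 + 121 - 2*(-1331)) = 225*(-14 + 121 + 2662) = 225*2769 = 623025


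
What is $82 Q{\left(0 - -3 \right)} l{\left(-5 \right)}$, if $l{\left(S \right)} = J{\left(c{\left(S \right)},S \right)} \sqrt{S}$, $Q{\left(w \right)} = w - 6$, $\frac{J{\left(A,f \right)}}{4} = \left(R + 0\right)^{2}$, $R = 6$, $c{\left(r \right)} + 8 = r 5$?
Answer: $- 35424 i \sqrt{5} \approx - 79211.0 i$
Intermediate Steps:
$c{\left(r \right)} = -8 + 5 r$ ($c{\left(r \right)} = -8 + r 5 = -8 + 5 r$)
$J{\left(A,f \right)} = 144$ ($J{\left(A,f \right)} = 4 \left(6 + 0\right)^{2} = 4 \cdot 6^{2} = 4 \cdot 36 = 144$)
$Q{\left(w \right)} = -6 + w$
$l{\left(S \right)} = 144 \sqrt{S}$
$82 Q{\left(0 - -3 \right)} l{\left(-5 \right)} = 82 \left(-6 + \left(0 - -3\right)\right) 144 \sqrt{-5} = 82 \left(-6 + \left(0 + 3\right)\right) 144 i \sqrt{5} = 82 \left(-6 + 3\right) 144 i \sqrt{5} = 82 \left(-3\right) 144 i \sqrt{5} = - 246 \cdot 144 i \sqrt{5} = - 35424 i \sqrt{5}$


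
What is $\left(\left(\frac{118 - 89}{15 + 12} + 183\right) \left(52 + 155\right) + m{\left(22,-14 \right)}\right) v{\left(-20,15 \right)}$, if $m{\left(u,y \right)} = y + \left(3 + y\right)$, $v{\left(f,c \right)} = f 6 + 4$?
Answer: $- \frac{13251260}{3} \approx -4.4171 \cdot 10^{6}$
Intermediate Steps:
$v{\left(f,c \right)} = 4 + 6 f$ ($v{\left(f,c \right)} = 6 f + 4 = 4 + 6 f$)
$m{\left(u,y \right)} = 3 + 2 y$
$\left(\left(\frac{118 - 89}{15 + 12} + 183\right) \left(52 + 155\right) + m{\left(22,-14 \right)}\right) v{\left(-20,15 \right)} = \left(\left(\frac{118 - 89}{15 + 12} + 183\right) \left(52 + 155\right) + \left(3 + 2 \left(-14\right)\right)\right) \left(4 + 6 \left(-20\right)\right) = \left(\left(\frac{29}{27} + 183\right) 207 + \left(3 - 28\right)\right) \left(4 - 120\right) = \left(\left(29 \cdot \frac{1}{27} + 183\right) 207 - 25\right) \left(-116\right) = \left(\left(\frac{29}{27} + 183\right) 207 - 25\right) \left(-116\right) = \left(\frac{4970}{27} \cdot 207 - 25\right) \left(-116\right) = \left(\frac{114310}{3} - 25\right) \left(-116\right) = \frac{114235}{3} \left(-116\right) = - \frac{13251260}{3}$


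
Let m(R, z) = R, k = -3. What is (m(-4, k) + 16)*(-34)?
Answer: -408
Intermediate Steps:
(m(-4, k) + 16)*(-34) = (-4 + 16)*(-34) = 12*(-34) = -408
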